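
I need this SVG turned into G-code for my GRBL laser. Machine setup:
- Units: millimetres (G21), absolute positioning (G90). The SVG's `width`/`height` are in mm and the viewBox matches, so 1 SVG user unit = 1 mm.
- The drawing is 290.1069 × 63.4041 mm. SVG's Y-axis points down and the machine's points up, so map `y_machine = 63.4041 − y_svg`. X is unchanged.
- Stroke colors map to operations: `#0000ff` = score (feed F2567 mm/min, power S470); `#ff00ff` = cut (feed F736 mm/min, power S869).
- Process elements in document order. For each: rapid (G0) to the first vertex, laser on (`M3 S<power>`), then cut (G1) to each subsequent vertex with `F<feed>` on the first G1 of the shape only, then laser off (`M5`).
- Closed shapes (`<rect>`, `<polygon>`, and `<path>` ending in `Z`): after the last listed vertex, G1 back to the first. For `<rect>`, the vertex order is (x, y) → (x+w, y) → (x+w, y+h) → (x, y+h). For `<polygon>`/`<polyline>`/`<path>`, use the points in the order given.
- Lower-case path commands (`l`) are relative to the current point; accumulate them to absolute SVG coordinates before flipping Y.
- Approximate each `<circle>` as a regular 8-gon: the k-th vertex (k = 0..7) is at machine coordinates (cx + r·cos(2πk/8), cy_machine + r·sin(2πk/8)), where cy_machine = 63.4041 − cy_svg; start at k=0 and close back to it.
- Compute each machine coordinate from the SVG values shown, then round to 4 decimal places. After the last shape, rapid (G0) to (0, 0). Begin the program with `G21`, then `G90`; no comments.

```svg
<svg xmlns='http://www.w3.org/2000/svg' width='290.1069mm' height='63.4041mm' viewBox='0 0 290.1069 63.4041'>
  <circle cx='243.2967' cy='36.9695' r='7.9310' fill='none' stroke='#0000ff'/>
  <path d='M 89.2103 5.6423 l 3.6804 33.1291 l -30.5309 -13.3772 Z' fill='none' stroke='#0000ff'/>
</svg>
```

Since the viewBox matches the mm dimensions, user units are millimetres directly. The only transform is the Y-flip y_m = 63.4041 − y_svg.

Shape 1 is a circle drawn with `<circle>`. Its stroke #0000ff means score at S470, F2567. After flipping Y the toolpath is (251.2277,26.4346) → (248.9048,32.0427) → (243.2967,34.3656) → (237.6886,32.0427) → (235.3657,26.4346) → (237.6886,20.8265) → (243.2967,18.5036) → (248.9048,20.8265) → (251.2277,26.4346), returning to the start.

Shape 2 is a regular polygon drawn with `<path>`. Its stroke #0000ff means score at S470, F2567. After flipping Y the toolpath is (89.2103,57.7618) → (92.8907,24.6327) → (62.3598,38.0099) → (89.2103,57.7618), returning to the start.

G21
G90
G0 X251.2277 Y26.4346
M3 S470
G1 X248.9048 Y32.0427 F2567
G1 X243.2967 Y34.3656
G1 X237.6886 Y32.0427
G1 X235.3657 Y26.4346
G1 X237.6886 Y20.8265
G1 X243.2967 Y18.5036
G1 X248.9048 Y20.8265
G1 X251.2277 Y26.4346
M5
G0 X89.2103 Y57.7618
M3 S470
G1 X92.8907 Y24.6327 F2567
G1 X62.3598 Y38.0099
G1 X89.2103 Y57.7618
M5
G0 X0.0000 Y0.0000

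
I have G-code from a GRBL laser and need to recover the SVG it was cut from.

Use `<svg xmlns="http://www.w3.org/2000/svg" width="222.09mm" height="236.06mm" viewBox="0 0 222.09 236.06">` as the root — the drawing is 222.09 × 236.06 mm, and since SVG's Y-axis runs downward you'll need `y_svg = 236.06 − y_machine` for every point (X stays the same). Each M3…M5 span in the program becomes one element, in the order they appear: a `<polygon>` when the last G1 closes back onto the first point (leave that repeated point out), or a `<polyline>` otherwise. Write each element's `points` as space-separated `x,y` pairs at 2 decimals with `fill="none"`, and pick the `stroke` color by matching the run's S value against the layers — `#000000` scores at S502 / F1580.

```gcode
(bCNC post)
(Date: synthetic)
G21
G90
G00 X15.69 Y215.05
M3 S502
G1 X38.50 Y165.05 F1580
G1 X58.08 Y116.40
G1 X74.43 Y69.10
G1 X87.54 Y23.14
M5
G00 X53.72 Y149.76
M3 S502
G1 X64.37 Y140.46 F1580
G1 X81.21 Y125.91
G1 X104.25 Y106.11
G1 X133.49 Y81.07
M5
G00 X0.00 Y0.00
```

<svg xmlns="http://www.w3.org/2000/svg" width="222.09mm" height="236.06mm" viewBox="0 0 222.09 236.06">
  <polyline points="15.69,21.01 38.50,71.01 58.08,119.66 74.43,166.96 87.54,212.92" fill="none" stroke="#000000"/>
  <polyline points="53.72,86.30 64.37,95.60 81.21,110.15 104.25,129.95 133.49,154.99" fill="none" stroke="#000000"/>
</svg>

Each laser-on run becomes one SVG element. Flip Y back into SVG space with y_svg = 236.06 − y_machine. Every run uses S502, so all elements get stroke `#000000` (score).

Run 1: The run is open, so emit a `<polyline>` with points (Y-flipped): 15.69,21.01 38.50,71.01 58.08,119.66 74.43,166.96 87.54,212.92.

Run 2: The run is open, so emit a `<polyline>` with points (Y-flipped): 53.72,86.30 64.37,95.60 81.21,110.15 104.25,129.95 133.49,154.99.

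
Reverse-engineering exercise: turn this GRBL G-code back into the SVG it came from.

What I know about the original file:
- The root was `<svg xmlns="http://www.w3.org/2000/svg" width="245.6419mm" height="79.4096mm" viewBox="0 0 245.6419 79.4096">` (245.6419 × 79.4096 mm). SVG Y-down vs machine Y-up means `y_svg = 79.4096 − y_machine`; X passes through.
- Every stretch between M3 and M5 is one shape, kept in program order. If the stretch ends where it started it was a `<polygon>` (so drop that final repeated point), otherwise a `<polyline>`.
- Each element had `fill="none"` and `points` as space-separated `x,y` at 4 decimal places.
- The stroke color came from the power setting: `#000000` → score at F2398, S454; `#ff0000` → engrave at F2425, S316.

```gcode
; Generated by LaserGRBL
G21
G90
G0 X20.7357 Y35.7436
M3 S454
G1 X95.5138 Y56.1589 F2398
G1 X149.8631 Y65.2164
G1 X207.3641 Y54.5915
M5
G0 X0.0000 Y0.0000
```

<svg xmlns="http://www.w3.org/2000/svg" width="245.6419mm" height="79.4096mm" viewBox="0 0 245.6419 79.4096">
  <polyline points="20.7357,43.6660 95.5138,23.2507 149.8631,14.1932 207.3641,24.8181" fill="none" stroke="#000000"/>
</svg>

y_svg = 79.4096 − y_m. Every run uses S454, so all elements get stroke `#000000` (score).

[1] open run; points: 20.7357,43.6660 95.5138,23.2507 149.8631,14.1932 207.3641,24.8181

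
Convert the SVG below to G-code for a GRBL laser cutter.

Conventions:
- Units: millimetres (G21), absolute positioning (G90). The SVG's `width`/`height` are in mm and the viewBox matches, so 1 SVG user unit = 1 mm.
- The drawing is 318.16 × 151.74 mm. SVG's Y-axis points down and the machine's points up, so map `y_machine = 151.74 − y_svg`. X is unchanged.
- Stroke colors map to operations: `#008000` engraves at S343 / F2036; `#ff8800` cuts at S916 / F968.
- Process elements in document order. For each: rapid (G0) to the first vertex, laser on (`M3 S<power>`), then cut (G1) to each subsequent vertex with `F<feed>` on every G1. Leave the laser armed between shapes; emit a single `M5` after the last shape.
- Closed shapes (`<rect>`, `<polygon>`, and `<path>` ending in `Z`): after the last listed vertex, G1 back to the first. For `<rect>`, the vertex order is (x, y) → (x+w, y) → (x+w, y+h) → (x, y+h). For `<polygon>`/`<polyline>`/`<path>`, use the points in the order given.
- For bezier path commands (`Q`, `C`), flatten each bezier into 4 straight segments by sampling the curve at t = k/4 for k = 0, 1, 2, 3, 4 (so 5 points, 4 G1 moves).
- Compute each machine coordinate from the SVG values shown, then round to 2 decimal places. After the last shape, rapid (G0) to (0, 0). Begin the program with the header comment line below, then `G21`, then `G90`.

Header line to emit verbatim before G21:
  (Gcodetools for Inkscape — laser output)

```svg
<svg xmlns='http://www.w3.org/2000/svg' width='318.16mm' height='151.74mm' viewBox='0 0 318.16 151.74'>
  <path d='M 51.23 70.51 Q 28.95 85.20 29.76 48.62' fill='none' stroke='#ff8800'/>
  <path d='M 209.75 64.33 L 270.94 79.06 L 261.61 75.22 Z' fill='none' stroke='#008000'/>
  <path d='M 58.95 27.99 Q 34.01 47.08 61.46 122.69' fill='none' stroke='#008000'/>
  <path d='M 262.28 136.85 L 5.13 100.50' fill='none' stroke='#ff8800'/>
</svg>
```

(Gcodetools for Inkscape — laser output)
G21
G90
G0 X51.23 Y81.23
M3 S916
G1 X41.53 Y77.09 F968
G1 X34.72 Y79.36 F968
G1 X30.80 Y88.03 F968
G1 X29.76 Y103.12 F968
G0 X209.75 Y87.41
M3 S343
G1 X270.94 Y72.68 F2036
G1 X261.61 Y76.52 F2036
G1 X209.75 Y87.41 F2036
G0 X58.95 Y123.75
M3 S343
G1 X49.75 Y110.67 F2036
G1 X47.11 Y90.53 F2036
G1 X51.01 Y63.32 F2036
G1 X61.46 Y29.05 F2036
G0 X262.28 Y14.89
M3 S916
G1 X5.13 Y51.24 F968
M5
G0 X0.00 Y0.00

viewBox `0 0 318.16 151.74` with mm width/height → 1 unit = 1 mm. Flip: y_m = 151.74 − y_svg.

**Shape 1** — `<path>` quadratic bezier, stroke `#ff8800` → cut (S916, F968). Control points (SVG): P0=(51.23,70.51), P1=(28.95,85.20), P2=(29.76,48.62); sampled at t=k/4. Machine vertices: (51.23,81.23) → (41.53,77.09) → (34.72,79.36) → (30.80,88.03) → (29.76,103.12). Open path.

**Shape 2** — `<path>` closed polygon, stroke `#008000` → engrave (S343, F2036). Machine vertices: (209.75,87.41) → (270.94,72.68) → (261.61,76.52) → (209.75,87.41). Closed: final G1 returns to the first vertex.

**Shape 3** — `<path>` quadratic bezier, stroke `#008000` → engrave (S343, F2036). Control points (SVG): P0=(58.95,27.99), P1=(34.01,47.08), P2=(61.46,122.69); sampled at t=k/4. Machine vertices: (58.95,123.75) → (49.75,110.67) → (47.11,90.53) → (51.01,63.32) → (61.46,29.05). Open path.

**Shape 4** — `<path>` line segment, stroke `#ff8800` → cut (S916, F968). Machine vertices: (262.28,14.89) → (5.13,51.24). Open path.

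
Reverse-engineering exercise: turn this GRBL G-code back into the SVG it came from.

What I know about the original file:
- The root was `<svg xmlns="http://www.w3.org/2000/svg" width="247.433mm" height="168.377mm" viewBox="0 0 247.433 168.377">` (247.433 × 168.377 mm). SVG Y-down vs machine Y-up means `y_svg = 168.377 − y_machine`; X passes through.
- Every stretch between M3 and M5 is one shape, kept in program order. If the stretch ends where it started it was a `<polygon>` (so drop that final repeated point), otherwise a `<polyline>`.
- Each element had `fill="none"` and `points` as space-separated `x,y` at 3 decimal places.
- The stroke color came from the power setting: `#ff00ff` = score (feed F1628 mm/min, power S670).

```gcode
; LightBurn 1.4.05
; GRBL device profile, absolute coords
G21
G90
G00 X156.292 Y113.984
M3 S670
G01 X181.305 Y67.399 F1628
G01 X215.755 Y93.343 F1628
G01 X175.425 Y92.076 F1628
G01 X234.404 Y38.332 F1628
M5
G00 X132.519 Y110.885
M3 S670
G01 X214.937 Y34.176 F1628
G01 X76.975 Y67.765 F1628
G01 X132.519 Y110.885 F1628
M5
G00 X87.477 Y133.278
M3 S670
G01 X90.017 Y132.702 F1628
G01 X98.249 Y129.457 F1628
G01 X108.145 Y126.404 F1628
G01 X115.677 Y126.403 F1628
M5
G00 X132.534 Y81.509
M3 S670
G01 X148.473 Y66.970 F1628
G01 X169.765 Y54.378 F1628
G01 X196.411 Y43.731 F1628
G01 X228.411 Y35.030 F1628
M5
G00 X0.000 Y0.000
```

y_svg = 168.377 − y_m. Every run uses S670, so all elements get stroke `#ff00ff` (score).

[1] open run; points: 156.292,54.393 181.305,100.978 215.755,75.034 175.425,76.301 234.404,130.045

[2] closed run; points: 132.519,57.492 214.937,134.201 76.975,100.612

[3] open run; points: 87.477,35.099 90.017,35.675 98.249,38.920 108.145,41.973 115.677,41.974

[4] open run; points: 132.534,86.868 148.473,101.407 169.765,113.999 196.411,124.646 228.411,133.347

<svg xmlns="http://www.w3.org/2000/svg" width="247.433mm" height="168.377mm" viewBox="0 0 247.433 168.377">
  <polyline points="156.292,54.393 181.305,100.978 215.755,75.034 175.425,76.301 234.404,130.045" fill="none" stroke="#ff00ff"/>
  <polygon points="132.519,57.492 214.937,134.201 76.975,100.612" fill="none" stroke="#ff00ff"/>
  <polyline points="87.477,35.099 90.017,35.675 98.249,38.920 108.145,41.973 115.677,41.974" fill="none" stroke="#ff00ff"/>
  <polyline points="132.534,86.868 148.473,101.407 169.765,113.999 196.411,124.646 228.411,133.347" fill="none" stroke="#ff00ff"/>
</svg>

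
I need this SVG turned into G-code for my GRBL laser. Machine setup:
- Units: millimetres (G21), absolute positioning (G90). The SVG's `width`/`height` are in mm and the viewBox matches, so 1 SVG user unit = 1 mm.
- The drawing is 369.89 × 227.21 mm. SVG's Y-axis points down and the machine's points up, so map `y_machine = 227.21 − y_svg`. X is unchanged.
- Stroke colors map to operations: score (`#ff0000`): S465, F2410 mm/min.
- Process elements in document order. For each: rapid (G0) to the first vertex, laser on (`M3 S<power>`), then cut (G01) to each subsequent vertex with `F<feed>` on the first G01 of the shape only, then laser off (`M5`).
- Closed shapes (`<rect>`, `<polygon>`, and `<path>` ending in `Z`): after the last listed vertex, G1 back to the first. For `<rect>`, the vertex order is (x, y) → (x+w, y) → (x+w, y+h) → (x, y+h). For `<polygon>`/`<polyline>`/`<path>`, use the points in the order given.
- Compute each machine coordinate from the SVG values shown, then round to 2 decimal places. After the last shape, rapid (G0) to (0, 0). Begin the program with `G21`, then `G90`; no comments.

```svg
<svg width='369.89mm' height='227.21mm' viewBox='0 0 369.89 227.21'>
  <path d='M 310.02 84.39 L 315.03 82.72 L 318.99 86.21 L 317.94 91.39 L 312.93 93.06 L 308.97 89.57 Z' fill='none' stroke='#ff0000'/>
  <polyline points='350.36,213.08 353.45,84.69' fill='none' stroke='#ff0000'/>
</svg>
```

G21
G90
G0 X310.02 Y142.82
M3 S465
G01 X315.03 Y144.49 F2410
G01 X318.99 Y141.00
G01 X317.94 Y135.82
G01 X312.93 Y134.15
G01 X308.97 Y137.64
G01 X310.02 Y142.82
M5
G0 X350.36 Y14.13
M3 S465
G01 X353.45 Y142.52 F2410
M5
G0 X0.00 Y0.00

1 u = 1 mm; y_m = 227.21 − y.

[1] `<path>` regular polygon, #ff0000→score S465 F2410: (310.02,142.82) → (315.03,144.49) → (318.99,141.00) → (317.94,135.82) → (312.93,134.15) → (308.97,137.64) → (310.02,142.82) (closed)

[2] `<polyline>` line segment, #ff0000→score S465 F2410: (350.36,14.13) → (353.45,142.52)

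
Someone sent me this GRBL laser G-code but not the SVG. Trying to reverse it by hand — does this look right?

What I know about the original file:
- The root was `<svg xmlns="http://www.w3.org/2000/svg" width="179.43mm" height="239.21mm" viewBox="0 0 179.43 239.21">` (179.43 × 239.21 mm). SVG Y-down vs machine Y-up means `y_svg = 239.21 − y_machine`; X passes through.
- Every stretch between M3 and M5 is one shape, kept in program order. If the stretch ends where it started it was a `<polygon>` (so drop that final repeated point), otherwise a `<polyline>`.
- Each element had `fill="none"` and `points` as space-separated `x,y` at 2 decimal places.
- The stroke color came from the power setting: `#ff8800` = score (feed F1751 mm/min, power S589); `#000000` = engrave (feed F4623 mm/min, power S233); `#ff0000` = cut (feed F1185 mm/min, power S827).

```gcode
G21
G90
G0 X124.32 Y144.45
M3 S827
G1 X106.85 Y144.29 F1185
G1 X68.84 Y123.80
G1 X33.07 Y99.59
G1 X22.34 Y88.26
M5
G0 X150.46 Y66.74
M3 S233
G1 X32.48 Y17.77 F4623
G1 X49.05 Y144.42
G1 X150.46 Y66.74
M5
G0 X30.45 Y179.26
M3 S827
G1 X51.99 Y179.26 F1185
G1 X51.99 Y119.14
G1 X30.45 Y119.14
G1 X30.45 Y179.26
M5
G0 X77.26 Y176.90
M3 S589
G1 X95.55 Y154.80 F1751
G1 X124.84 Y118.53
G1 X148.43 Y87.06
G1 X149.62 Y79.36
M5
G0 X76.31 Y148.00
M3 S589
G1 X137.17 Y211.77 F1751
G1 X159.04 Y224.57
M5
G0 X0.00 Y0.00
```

<svg xmlns="http://www.w3.org/2000/svg" width="179.43mm" height="239.21mm" viewBox="0 0 179.43 239.21">
  <polyline points="124.32,94.76 106.85,94.92 68.84,115.41 33.07,139.62 22.34,150.95" fill="none" stroke="#ff0000"/>
  <polygon points="150.46,172.47 32.48,221.44 49.05,94.79" fill="none" stroke="#000000"/>
  <polygon points="30.45,59.95 51.99,59.95 51.99,120.07 30.45,120.07" fill="none" stroke="#ff0000"/>
  <polyline points="77.26,62.31 95.55,84.41 124.84,120.68 148.43,152.15 149.62,159.85" fill="none" stroke="#ff8800"/>
  <polyline points="76.31,91.21 137.17,27.44 159.04,14.64" fill="none" stroke="#ff8800"/>
</svg>

Each laser-on run becomes one SVG element. Flip Y back into SVG space with y_svg = 239.21 − y_machine.

Run 1: S827 ⇒ cut layer `#ff0000`. The run is open, so emit a `<polyline>` with points (Y-flipped): 124.32,94.76 106.85,94.92 68.84,115.41 33.07,139.62 22.34,150.95.

Run 2: S233 ⇒ engrave layer `#000000`. The run returns to its start, so emit a `<polygon>` with points (Y-flipped): 150.46,172.47 32.48,221.44 49.05,94.79.

Run 3: S827 ⇒ cut layer `#ff0000`. The run returns to its start, so emit a `<polygon>` with points (Y-flipped): 30.45,59.95 51.99,59.95 51.99,120.07 30.45,120.07.

Run 4: the run's S589 means `#ff8800` (score). The run is open, so emit a `<polyline>` with points (Y-flipped): 77.26,62.31 95.55,84.41 124.84,120.68 148.43,152.15 149.62,159.85.

Run 5: power S589 maps to stroke `#ff8800` (score). The run is open, so emit a `<polyline>` with points (Y-flipped): 76.31,91.21 137.17,27.44 159.04,14.64.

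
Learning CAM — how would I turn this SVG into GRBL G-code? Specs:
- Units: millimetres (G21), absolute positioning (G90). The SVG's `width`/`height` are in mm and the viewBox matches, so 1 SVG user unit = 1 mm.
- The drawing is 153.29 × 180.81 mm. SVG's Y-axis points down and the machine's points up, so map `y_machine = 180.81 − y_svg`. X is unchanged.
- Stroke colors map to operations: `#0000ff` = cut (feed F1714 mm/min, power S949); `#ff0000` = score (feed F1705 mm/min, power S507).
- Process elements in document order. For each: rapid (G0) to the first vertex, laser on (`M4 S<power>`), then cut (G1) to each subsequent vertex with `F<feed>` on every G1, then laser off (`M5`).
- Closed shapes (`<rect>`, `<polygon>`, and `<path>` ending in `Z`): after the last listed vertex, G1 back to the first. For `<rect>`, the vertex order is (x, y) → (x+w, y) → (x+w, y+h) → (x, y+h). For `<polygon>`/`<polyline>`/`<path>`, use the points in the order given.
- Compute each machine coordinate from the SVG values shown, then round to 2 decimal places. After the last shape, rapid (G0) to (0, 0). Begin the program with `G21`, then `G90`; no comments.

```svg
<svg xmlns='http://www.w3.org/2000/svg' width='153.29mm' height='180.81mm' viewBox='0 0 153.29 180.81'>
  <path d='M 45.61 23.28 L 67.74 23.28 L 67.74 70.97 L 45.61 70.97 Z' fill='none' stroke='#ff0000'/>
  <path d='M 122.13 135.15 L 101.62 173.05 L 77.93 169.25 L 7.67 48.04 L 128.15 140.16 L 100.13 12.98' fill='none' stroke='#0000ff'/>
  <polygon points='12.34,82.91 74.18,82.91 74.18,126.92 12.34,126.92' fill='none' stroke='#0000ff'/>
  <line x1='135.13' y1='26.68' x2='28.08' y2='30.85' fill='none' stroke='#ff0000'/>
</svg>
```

G21
G90
G0 X45.61 Y157.53
M4 S507
G1 X67.74 Y157.53 F1705
G1 X67.74 Y109.84 F1705
G1 X45.61 Y109.84 F1705
G1 X45.61 Y157.53 F1705
M5
G0 X122.13 Y45.66
M4 S949
G1 X101.62 Y7.76 F1714
G1 X77.93 Y11.56 F1714
G1 X7.67 Y132.77 F1714
G1 X128.15 Y40.65 F1714
G1 X100.13 Y167.83 F1714
M5
G0 X12.34 Y97.90
M4 S949
G1 X74.18 Y97.90 F1714
G1 X74.18 Y53.89 F1714
G1 X12.34 Y53.89 F1714
G1 X12.34 Y97.90 F1714
M5
G0 X135.13 Y154.13
M4 S507
G1 X28.08 Y149.96 F1705
M5
G0 X0.00 Y0.00

viewBox `0 0 153.29 180.81` with mm width/height → 1 unit = 1 mm. Flip: y_m = 180.81 − y_svg.

**Shape 1** — `<path>` rectangle, stroke `#ff0000` → score (S507, F1705). Machine vertices: (45.61,157.53) → (67.74,157.53) → (67.74,109.84) → (45.61,109.84) → (45.61,157.53). Closed: final G1 returns to the first vertex.

**Shape 2** — `<path>` open polyline, stroke `#0000ff` → cut (S949, F1714). Machine vertices: (122.13,45.66) → (101.62,7.76) → (77.93,11.56) → (7.67,132.77) → (128.15,40.65) → (100.13,167.83). Open path.

**Shape 3** — `<polygon>` rectangle, stroke `#0000ff` → cut (S949, F1714). Machine vertices: (12.34,97.90) → (74.18,97.90) → (74.18,53.89) → (12.34,53.89) → (12.34,97.90). Closed: final G1 returns to the first vertex.

**Shape 4** — `<line>` line segment, stroke `#ff0000` → score (S507, F1705). Machine vertices: (135.13,154.13) → (28.08,149.96). Open path.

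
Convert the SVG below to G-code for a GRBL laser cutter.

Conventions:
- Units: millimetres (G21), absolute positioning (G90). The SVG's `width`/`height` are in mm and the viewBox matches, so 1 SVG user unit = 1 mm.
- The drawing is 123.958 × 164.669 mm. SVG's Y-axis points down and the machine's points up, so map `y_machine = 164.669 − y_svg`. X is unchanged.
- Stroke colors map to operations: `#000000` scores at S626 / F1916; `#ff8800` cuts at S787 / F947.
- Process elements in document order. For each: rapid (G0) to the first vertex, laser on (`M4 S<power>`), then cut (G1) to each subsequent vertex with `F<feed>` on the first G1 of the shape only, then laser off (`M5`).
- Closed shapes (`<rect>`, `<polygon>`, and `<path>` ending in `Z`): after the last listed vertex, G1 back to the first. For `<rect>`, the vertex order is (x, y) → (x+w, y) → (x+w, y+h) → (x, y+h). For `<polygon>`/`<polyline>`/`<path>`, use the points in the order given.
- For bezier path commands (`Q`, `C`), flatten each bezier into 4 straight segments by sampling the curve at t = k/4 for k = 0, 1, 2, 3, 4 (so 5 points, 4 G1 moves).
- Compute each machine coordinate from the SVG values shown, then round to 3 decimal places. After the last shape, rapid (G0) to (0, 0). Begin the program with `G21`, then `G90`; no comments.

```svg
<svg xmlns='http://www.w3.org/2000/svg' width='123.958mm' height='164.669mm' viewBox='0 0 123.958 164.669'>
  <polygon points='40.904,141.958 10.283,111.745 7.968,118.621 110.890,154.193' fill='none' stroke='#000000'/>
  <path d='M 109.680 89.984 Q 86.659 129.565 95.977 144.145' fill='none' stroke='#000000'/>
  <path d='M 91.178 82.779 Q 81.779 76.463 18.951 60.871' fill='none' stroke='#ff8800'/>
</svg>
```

G21
G90
G0 X40.904 Y22.711
M4 S626
G1 X10.283 Y52.924 F1916
G1 X7.968 Y46.048
G1 X110.890 Y10.476
G1 X40.904 Y22.711
M5
G0 X109.680 Y74.685
M4 S626
G1 X100.191 Y56.457 F1916
G1 X94.744 Y41.354
G1 X93.339 Y29.377
G1 X95.977 Y20.524
M5
G0 X91.178 Y81.890
M4 S787
G1 X83.139 Y85.628 F947
G1 X68.422 Y90.525
G1 X47.026 Y96.582
G1 X18.951 Y103.798
M5
G0 X0.000 Y0.000

Since the viewBox matches the mm dimensions, user units are millimetres directly. The only transform is the Y-flip y_m = 164.669 − y_svg.

Shape 1 is a closed polygon drawn with `<polygon>`. Its stroke #000000 means score at S626, F1916. After flipping Y the toolpath is (40.904,22.711) → (10.283,52.924) → (7.968,46.048) → (110.890,10.476) → (40.904,22.711), returning to the start.

Shape 2 is a quadratic bezier drawn with `<path>`. Its stroke #000000 means score at S626, F1916. After flipping Y the toolpath is (109.680,74.685) → (100.191,56.457) → (94.744,41.354) → (93.339,29.377) → (95.977,20.524).

Shape 3 is a quadratic bezier drawn with `<path>`. Its stroke #ff8800 means cut at S787, F947. After flipping Y the toolpath is (91.178,81.890) → (83.139,85.628) → (68.422,90.525) → (47.026,96.582) → (18.951,103.798).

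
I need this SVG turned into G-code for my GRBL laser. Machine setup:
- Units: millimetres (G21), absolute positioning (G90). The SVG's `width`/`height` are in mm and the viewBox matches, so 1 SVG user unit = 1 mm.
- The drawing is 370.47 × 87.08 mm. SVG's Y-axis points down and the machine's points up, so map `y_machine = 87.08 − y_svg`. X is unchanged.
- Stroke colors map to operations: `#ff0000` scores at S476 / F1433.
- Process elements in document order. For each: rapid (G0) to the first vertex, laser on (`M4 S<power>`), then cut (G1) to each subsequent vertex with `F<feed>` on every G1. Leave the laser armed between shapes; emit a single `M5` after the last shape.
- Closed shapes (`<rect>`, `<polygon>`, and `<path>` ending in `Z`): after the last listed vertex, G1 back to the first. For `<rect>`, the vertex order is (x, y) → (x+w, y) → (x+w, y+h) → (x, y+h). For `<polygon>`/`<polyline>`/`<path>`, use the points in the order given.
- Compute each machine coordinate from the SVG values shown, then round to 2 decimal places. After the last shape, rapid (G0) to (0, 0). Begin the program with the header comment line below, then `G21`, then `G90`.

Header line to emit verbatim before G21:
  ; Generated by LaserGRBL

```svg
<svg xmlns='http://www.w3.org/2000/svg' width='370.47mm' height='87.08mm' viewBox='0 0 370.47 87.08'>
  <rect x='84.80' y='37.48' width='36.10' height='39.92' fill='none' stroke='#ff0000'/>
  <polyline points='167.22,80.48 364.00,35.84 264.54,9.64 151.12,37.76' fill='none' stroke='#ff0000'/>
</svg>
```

; Generated by LaserGRBL
G21
G90
G0 X84.80 Y49.60
M4 S476
G1 X120.90 Y49.60 F1433
G1 X120.90 Y9.68 F1433
G1 X84.80 Y9.68 F1433
G1 X84.80 Y49.60 F1433
G0 X167.22 Y6.60
M4 S476
G1 X364.00 Y51.24 F1433
G1 X264.54 Y77.44 F1433
G1 X151.12 Y49.32 F1433
M5
G0 X0.00 Y0.00

Since the viewBox matches the mm dimensions, user units are millimetres directly. The only transform is the Y-flip y_m = 87.08 − y_svg.

Shape 1 is a rectangle drawn with `<rect>`. Its stroke #ff0000 means score at S476, F1433. After flipping Y the toolpath is (84.80,49.60) → (120.90,49.60) → (120.90,9.68) → (84.80,9.68) → (84.80,49.60), returning to the start.

Shape 2 is a open polyline drawn with `<polyline>`. Its stroke #ff0000 means score at S476, F1433. After flipping Y the toolpath is (167.22,6.60) → (364.00,51.24) → (264.54,77.44) → (151.12,49.32).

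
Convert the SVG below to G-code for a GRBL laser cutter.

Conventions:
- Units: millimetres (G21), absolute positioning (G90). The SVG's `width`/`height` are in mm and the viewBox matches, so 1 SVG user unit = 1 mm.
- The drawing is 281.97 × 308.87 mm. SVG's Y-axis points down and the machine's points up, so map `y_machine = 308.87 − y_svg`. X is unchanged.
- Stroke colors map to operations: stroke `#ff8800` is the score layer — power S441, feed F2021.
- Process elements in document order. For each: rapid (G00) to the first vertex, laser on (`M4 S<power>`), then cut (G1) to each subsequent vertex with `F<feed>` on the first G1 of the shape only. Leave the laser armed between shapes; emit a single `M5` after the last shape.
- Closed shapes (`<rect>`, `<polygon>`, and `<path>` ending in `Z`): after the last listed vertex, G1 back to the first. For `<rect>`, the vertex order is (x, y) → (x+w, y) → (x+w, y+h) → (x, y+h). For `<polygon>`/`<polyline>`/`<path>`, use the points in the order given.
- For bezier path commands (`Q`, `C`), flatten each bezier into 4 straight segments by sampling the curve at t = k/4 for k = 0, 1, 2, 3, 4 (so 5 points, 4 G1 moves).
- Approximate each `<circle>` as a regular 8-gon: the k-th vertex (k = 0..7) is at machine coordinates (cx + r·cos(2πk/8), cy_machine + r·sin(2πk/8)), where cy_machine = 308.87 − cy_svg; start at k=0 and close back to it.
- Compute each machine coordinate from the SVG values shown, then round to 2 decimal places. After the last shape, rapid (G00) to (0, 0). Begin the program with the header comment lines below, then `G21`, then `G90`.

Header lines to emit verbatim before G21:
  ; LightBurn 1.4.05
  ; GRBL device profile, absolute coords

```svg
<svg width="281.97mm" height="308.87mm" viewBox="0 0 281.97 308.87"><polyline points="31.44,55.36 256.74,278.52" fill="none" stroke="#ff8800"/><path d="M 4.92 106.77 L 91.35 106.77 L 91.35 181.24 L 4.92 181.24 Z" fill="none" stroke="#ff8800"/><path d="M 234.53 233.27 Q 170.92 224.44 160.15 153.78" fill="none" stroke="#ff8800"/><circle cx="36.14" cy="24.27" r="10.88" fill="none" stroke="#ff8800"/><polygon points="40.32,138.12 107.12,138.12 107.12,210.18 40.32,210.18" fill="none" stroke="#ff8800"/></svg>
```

viewBox `0 0 281.97 308.87` with mm width/height → 1 unit = 1 mm. Flip: y_m = 308.87 − y_svg.

**Shape 1** — `<polyline>` line segment, stroke `#ff8800` → score (S441, F2021). Machine vertices: (31.44,253.51) → (256.74,30.35). Open path.

**Shape 2** — `<path>` rectangle, stroke `#ff8800` → score (S441, F2021). Machine vertices: (4.92,202.10) → (91.35,202.10) → (91.35,127.63) → (4.92,127.63) → (4.92,202.10). Closed: final G1 returns to the first vertex.

**Shape 3** — `<path>` quadratic bezier, stroke `#ff8800` → score (S441, F2021). Control points (SVG): P0=(234.53,233.27), P1=(170.92,224.44), P2=(160.15,153.78); sampled at t=k/4. Machine vertices: (234.53,75.60) → (206.03,83.88) → (184.13,99.89) → (168.84,123.62) → (160.15,155.09). Open path.

**Shape 4** — `<circle>` circle, stroke `#ff8800` → score (S441, F2021). Machine vertices: (47.02,284.60) → (43.83,292.29) → (36.14,295.48) → (28.45,292.29) → (25.26,284.60) → (28.45,276.91) → (36.14,273.72) → (43.83,276.91) → (47.02,284.60). Closed: final G1 returns to the first vertex.

**Shape 5** — `<polygon>` rectangle, stroke `#ff8800` → score (S441, F2021). Machine vertices: (40.32,170.75) → (107.12,170.75) → (107.12,98.69) → (40.32,98.69) → (40.32,170.75). Closed: final G1 returns to the first vertex.

; LightBurn 1.4.05
; GRBL device profile, absolute coords
G21
G90
G00 X31.44 Y253.51
M4 S441
G1 X256.74 Y30.35 F2021
G00 X4.92 Y202.10
M4 S441
G1 X91.35 Y202.10 F2021
G1 X91.35 Y127.63
G1 X4.92 Y127.63
G1 X4.92 Y202.10
G00 X234.53 Y75.60
M4 S441
G1 X206.03 Y83.88 F2021
G1 X184.13 Y99.89
G1 X168.84 Y123.62
G1 X160.15 Y155.09
G00 X47.02 Y284.60
M4 S441
G1 X43.83 Y292.29 F2021
G1 X36.14 Y295.48
G1 X28.45 Y292.29
G1 X25.26 Y284.60
G1 X28.45 Y276.91
G1 X36.14 Y273.72
G1 X43.83 Y276.91
G1 X47.02 Y284.60
G00 X40.32 Y170.75
M4 S441
G1 X107.12 Y170.75 F2021
G1 X107.12 Y98.69
G1 X40.32 Y98.69
G1 X40.32 Y170.75
M5
G00 X0.00 Y0.00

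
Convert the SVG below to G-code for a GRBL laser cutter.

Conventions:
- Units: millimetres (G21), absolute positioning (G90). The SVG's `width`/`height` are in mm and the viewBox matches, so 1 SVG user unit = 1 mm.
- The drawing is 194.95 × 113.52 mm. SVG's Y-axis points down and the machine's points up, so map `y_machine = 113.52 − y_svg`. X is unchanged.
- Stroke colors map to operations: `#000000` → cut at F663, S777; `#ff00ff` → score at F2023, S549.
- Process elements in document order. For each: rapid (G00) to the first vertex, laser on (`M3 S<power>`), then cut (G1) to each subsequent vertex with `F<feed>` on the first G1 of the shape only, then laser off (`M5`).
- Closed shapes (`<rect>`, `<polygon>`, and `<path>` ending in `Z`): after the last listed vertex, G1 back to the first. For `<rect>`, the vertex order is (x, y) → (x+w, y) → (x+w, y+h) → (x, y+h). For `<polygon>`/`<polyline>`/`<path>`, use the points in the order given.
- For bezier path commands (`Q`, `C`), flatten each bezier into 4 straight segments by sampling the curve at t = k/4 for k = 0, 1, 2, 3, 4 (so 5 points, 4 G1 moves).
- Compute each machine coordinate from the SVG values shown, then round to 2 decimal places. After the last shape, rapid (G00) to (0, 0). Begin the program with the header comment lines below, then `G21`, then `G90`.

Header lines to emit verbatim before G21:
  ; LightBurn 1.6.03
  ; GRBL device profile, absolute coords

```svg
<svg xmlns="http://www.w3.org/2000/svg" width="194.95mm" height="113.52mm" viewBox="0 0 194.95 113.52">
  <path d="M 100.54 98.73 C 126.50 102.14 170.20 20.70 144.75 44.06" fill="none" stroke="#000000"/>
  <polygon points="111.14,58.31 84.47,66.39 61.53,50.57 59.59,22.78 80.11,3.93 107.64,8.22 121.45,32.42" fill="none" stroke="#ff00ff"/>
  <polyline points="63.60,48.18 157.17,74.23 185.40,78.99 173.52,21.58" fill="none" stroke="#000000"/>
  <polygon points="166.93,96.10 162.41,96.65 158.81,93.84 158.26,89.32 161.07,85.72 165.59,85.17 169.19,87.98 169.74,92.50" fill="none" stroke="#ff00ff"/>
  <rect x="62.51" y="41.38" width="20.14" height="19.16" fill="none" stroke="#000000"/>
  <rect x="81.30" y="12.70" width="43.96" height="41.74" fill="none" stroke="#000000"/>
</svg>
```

viewBox `0 0 194.95 113.52` with mm width/height → 1 unit = 1 mm. Flip: y_m = 113.52 − y_svg.

**Shape 1** — `<path>` cubic bezier, stroke `#000000` → cut (S777, F663). Control points (SVG): P0=(100.54,98.73), P1=(126.50,102.14), P2=(170.20,20.70), P3=(144.75,44.06); sampled at t=k/4. Machine vertices: (100.54,14.79) → (121.98,25.18) → (141.92,49.61) → (152.23,70.29) → (144.75,69.46). Open path.

**Shape 2** — `<polygon>` regular polygon, stroke `#ff00ff` → score (S549, F2023). Machine vertices: (111.14,55.21) → (84.47,47.13) → (61.53,62.95) → (59.59,90.74) → (80.11,109.59) → (107.64,105.30) → (121.45,81.10) → (111.14,55.21). Closed: final G1 returns to the first vertex.

**Shape 3** — `<polyline>` open polyline, stroke `#000000` → cut (S777, F663). Machine vertices: (63.60,65.34) → (157.17,39.29) → (185.40,34.53) → (173.52,91.94). Open path.

**Shape 4** — `<polygon>` regular polygon, stroke `#ff00ff` → score (S549, F2023). Machine vertices: (166.93,17.42) → (162.41,16.87) → (158.81,19.68) → (158.26,24.20) → (161.07,27.80) → (165.59,28.35) → (169.19,25.54) → (169.74,21.02) → (166.93,17.42). Closed: final G1 returns to the first vertex.

**Shape 5** — `<rect>` rectangle, stroke `#000000` → cut (S777, F663). Machine vertices: (62.51,72.14) → (82.65,72.14) → (82.65,52.98) → (62.51,52.98) → (62.51,72.14). Closed: final G1 returns to the first vertex.

**Shape 6** — `<rect>` rectangle, stroke `#000000` → cut (S777, F663). Machine vertices: (81.30,100.82) → (125.26,100.82) → (125.26,59.08) → (81.30,59.08) → (81.30,100.82). Closed: final G1 returns to the first vertex.

; LightBurn 1.6.03
; GRBL device profile, absolute coords
G21
G90
G00 X100.54 Y14.79
M3 S777
G1 X121.98 Y25.18 F663
G1 X141.92 Y49.61
G1 X152.23 Y70.29
G1 X144.75 Y69.46
M5
G00 X111.14 Y55.21
M3 S549
G1 X84.47 Y47.13 F2023
G1 X61.53 Y62.95
G1 X59.59 Y90.74
G1 X80.11 Y109.59
G1 X107.64 Y105.30
G1 X121.45 Y81.10
G1 X111.14 Y55.21
M5
G00 X63.60 Y65.34
M3 S777
G1 X157.17 Y39.29 F663
G1 X185.40 Y34.53
G1 X173.52 Y91.94
M5
G00 X166.93 Y17.42
M3 S549
G1 X162.41 Y16.87 F2023
G1 X158.81 Y19.68
G1 X158.26 Y24.20
G1 X161.07 Y27.80
G1 X165.59 Y28.35
G1 X169.19 Y25.54
G1 X169.74 Y21.02
G1 X166.93 Y17.42
M5
G00 X62.51 Y72.14
M3 S777
G1 X82.65 Y72.14 F663
G1 X82.65 Y52.98
G1 X62.51 Y52.98
G1 X62.51 Y72.14
M5
G00 X81.30 Y100.82
M3 S777
G1 X125.26 Y100.82 F663
G1 X125.26 Y59.08
G1 X81.30 Y59.08
G1 X81.30 Y100.82
M5
G00 X0.00 Y0.00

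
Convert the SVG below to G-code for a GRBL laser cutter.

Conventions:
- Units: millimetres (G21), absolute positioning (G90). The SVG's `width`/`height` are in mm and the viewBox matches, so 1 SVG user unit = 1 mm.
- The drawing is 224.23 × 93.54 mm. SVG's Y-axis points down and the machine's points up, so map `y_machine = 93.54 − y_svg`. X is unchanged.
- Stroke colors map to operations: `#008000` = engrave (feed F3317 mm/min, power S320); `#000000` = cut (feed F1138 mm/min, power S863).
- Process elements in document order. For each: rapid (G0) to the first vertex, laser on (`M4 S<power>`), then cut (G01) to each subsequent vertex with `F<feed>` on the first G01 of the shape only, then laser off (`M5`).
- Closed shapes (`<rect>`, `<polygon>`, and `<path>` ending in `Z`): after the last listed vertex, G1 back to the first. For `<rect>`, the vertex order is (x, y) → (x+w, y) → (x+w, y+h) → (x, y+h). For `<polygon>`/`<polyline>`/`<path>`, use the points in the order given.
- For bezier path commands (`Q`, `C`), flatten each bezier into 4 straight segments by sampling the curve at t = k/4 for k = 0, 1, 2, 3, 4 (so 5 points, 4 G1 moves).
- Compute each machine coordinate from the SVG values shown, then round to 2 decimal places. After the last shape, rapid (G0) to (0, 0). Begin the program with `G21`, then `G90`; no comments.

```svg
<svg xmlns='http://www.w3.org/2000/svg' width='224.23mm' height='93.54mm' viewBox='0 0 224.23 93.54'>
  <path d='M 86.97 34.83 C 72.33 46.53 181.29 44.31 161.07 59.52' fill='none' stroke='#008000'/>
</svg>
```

G21
G90
G0 X86.97 Y58.71
M4 S320
G01 X95.22 Y52.06 F3317
G01 X126.11 Y47.68
G01 X155.96 Y42.65
G01 X161.07 Y34.02
M5
G0 X0.00 Y0.00

Since the viewBox matches the mm dimensions, user units are millimetres directly. The only transform is the Y-flip y_m = 93.54 − y_svg.

Shape 1 is a cubic bezier drawn with `<path>`. Its stroke #008000 means engrave at S320, F3317. After flipping Y the toolpath is (86.97,58.71) → (95.22,52.06) → (126.11,47.68) → (155.96,42.65) → (161.07,34.02).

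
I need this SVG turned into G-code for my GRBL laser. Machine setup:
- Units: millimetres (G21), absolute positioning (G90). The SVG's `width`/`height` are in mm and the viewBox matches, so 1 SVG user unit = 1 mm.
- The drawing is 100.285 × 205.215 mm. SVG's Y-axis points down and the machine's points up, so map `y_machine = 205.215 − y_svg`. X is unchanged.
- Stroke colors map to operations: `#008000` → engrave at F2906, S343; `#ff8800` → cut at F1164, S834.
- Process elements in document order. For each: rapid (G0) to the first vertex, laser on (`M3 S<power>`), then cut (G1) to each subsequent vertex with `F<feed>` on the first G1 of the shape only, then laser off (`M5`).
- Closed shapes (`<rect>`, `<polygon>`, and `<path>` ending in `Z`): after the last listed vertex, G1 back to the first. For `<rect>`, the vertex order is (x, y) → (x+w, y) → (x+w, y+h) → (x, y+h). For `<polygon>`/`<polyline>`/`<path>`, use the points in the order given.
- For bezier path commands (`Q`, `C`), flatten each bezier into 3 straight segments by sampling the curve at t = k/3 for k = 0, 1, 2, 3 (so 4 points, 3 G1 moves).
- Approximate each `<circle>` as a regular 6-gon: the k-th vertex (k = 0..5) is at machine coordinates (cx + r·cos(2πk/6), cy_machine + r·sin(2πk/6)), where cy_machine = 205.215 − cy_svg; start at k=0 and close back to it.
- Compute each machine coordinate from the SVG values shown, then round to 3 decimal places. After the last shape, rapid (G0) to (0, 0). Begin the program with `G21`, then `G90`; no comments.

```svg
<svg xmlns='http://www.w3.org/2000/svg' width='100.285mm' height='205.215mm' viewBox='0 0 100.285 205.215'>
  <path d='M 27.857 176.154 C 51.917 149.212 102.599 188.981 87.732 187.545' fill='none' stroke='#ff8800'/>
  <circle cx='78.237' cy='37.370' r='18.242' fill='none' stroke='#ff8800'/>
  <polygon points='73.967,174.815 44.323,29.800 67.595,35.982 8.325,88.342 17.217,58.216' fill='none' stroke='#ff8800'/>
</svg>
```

1 u = 1 mm; y_m = 205.215 − y.

[1] `<path>` cubic bezier, #ff8800→cut S834 F1164: (27.857,29.061) → (57.377,37.763) → (84.163,25.972) → (87.732,17.670)

[2] `<circle>` circle, #ff8800→cut S834 F1164: (96.479,167.845) → (87.358,183.643) → (69.116,183.643) → (59.995,167.845) → (69.116,152.047) → (87.358,152.047) → (96.479,167.845) (closed)

[3] `<polygon>` closed polygon, #ff8800→cut S834 F1164: (73.967,30.400) → (44.323,175.415) → (67.595,169.233) → (8.325,116.873) → (17.217,146.999) → (73.967,30.400) (closed)

G21
G90
G0 X27.857 Y29.061
M3 S834
G1 X57.377 Y37.763 F1164
G1 X84.163 Y25.972
G1 X87.732 Y17.670
M5
G0 X96.479 Y167.845
M3 S834
G1 X87.358 Y183.643 F1164
G1 X69.116 Y183.643
G1 X59.995 Y167.845
G1 X69.116 Y152.047
G1 X87.358 Y152.047
G1 X96.479 Y167.845
M5
G0 X73.967 Y30.400
M3 S834
G1 X44.323 Y175.415 F1164
G1 X67.595 Y169.233
G1 X8.325 Y116.873
G1 X17.217 Y146.999
G1 X73.967 Y30.400
M5
G0 X0.000 Y0.000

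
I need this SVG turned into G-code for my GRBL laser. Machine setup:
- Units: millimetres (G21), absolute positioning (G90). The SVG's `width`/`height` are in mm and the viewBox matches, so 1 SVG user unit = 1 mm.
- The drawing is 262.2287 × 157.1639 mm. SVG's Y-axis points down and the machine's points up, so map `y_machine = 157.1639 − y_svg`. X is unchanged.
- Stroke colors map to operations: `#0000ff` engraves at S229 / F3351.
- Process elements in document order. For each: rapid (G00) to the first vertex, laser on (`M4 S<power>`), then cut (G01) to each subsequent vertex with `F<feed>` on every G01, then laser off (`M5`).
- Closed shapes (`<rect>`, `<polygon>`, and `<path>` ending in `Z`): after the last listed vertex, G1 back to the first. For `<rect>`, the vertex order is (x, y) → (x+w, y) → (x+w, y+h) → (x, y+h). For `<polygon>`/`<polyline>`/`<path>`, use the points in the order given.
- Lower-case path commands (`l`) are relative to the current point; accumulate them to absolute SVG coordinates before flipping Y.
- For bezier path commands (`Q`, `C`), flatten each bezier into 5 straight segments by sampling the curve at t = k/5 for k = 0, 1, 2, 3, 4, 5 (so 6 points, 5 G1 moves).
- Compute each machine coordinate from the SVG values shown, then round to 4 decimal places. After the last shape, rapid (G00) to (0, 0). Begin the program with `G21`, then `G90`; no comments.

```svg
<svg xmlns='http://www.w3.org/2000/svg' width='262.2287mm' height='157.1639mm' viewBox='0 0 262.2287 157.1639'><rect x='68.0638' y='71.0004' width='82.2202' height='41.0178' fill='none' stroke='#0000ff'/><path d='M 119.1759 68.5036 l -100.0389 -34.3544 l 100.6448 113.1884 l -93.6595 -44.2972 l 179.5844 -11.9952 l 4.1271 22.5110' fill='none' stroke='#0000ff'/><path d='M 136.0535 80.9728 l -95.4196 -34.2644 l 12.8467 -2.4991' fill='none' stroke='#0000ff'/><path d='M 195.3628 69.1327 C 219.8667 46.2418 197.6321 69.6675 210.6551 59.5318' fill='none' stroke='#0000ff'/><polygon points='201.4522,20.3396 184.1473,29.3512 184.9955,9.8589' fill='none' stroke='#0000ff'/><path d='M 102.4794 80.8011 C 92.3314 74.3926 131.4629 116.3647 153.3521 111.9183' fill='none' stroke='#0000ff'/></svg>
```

G21
G90
G00 X68.0638 Y86.1635
M4 S229
G01 X150.2840 Y86.1635 F3351
G01 X150.2840 Y45.1457 F3351
G01 X68.0638 Y45.1457 F3351
G01 X68.0638 Y86.1635 F3351
M5
G00 X119.1759 Y88.6603
M4 S229
G01 X19.1370 Y123.0147 F3351
G01 X119.7818 Y9.8263 F3351
G01 X26.1223 Y54.1235 F3351
G01 X205.7067 Y66.1187 F3351
G01 X209.8338 Y43.6077 F3351
M5
G00 X136.0535 Y76.1911
M4 S229
G01 X40.6339 Y110.4555 F3351
G01 X53.4806 Y112.9546 F3351
M5
G00 X195.3628 Y88.0312
M4 S229
G01 X205.1125 Y96.8468 F3351
G01 X207.5808 Y98.3805 F3351
G01 X206.7034 Y96.4665 F3351
G01 X206.4162 Y94.9390 F3351
G01 X210.6551 Y97.6321 F3351
M5
G00 X201.4522 Y136.8243
M4 S229
G01 X184.1473 Y127.8127 F3351
G01 X184.9955 Y147.3050 F3351
G01 X201.4522 Y136.8243 F3351
M5
G00 X102.4794 Y76.3628
M4 S229
G01 X101.7720 Y75.1606 F3351
G01 X109.6986 Y66.8975 F3351
G01 X123.0662 Y56.1237 F3351
G01 X138.6817 Y47.3896 F3351
G01 X153.3521 Y45.2456 F3351
M5
G00 X0.0000 Y0.0000

1 u = 1 mm; y_m = 157.1639 − y.

[1] `<rect>` rectangle, #0000ff→engrave S229 F3351: (68.0638,86.1635) → (150.2840,86.1635) → (150.2840,45.1457) → (68.0638,45.1457) → (68.0638,86.1635) (closed)

[2] `<path>` open polyline, #0000ff→engrave S229 F3351: (119.1759,88.6603) → (19.1370,123.0147) → (119.7818,9.8263) → (26.1223,54.1235) → (205.7067,66.1187) → (209.8338,43.6077)

[3] `<path>` open polyline, #0000ff→engrave S229 F3351: (136.0535,76.1911) → (40.6339,110.4555) → (53.4806,112.9546)

[4] `<path>` cubic bezier, #0000ff→engrave S229 F3351: (195.3628,88.0312) → (205.1125,96.8468) → (207.5808,98.3805) → (206.7034,96.4665) → (206.4162,94.9390) → (210.6551,97.6321)

[5] `<polygon>` regular polygon, #0000ff→engrave S229 F3351: (201.4522,136.8243) → (184.1473,127.8127) → (184.9955,147.3050) → (201.4522,136.8243) (closed)

[6] `<path>` cubic bezier, #0000ff→engrave S229 F3351: (102.4794,76.3628) → (101.7720,75.1606) → (109.6986,66.8975) → (123.0662,56.1237) → (138.6817,47.3896) → (153.3521,45.2456)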